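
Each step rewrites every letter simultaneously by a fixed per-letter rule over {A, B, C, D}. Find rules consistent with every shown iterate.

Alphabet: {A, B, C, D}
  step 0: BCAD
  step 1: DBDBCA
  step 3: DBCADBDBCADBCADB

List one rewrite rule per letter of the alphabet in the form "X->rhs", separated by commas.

A->B, B->DB, C->D, D->CA

  step 0 ⇒ step 1: BCAD ⇒ DB·D·B·CA
    A ↦ B
    B ↦ DB
    C ↦ D
    D ↦ CA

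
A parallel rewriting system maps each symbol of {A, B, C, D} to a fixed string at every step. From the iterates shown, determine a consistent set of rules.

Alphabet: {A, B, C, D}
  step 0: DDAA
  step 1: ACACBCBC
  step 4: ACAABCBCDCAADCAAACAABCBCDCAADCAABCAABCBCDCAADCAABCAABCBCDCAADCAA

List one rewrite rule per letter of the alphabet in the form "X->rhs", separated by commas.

  step 0 ⇒ step 1: DDAA ⇒ AC·AC·BC·BC
    A ↦ BC
    D ↦ AC
    B ↦ DC  (constrained at step 1)
    C ↦ AA  (constrained at step 1)

A->BC, B->DC, C->AA, D->AC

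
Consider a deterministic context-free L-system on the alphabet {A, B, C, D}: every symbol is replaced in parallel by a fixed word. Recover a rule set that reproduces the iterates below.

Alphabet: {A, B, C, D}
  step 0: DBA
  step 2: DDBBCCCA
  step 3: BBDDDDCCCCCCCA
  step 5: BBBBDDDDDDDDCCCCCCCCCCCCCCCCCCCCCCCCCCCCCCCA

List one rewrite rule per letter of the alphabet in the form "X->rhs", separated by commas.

  step 2 ⇒ step 3: DDBBCCCA ⇒ B·B·DD·DD·CC·CC·CC·CA
    A ↦ CA
    B ↦ DD
    C ↦ CC
    D ↦ B

A->CA, B->DD, C->CC, D->B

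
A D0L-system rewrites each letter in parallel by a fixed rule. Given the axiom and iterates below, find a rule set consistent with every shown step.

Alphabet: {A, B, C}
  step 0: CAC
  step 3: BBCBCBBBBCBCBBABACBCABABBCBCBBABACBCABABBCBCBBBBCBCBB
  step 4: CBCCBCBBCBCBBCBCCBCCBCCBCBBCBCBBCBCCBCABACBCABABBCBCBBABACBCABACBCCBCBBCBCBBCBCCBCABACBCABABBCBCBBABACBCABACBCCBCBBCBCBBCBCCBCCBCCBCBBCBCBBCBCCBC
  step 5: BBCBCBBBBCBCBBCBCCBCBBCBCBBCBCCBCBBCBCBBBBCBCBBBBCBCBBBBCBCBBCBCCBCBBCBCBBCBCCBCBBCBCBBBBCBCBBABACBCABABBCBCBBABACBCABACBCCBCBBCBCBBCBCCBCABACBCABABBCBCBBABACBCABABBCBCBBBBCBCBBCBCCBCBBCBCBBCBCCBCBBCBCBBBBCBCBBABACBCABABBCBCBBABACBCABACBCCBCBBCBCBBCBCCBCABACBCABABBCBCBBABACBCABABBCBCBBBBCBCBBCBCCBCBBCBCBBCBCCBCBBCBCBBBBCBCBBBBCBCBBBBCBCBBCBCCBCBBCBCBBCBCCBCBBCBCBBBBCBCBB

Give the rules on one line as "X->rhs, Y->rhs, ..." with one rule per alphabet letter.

  step 4 ⇒ step 5: CBCCBCBBCBCBBCBCCBCCBCCBCBBCBCBBCBCCBCABACBCABABBCBCBBABACBCABACBCCBCBBCBCBBCBCCBCABACBCABABBCBCBBABACBCABACBCCBCBBCBCBBCBCCBCCBCCBCBBCBCBBCBCCBC ⇒ BB·CBC·BB·BB·CBC·BB·CBC·CBC·BB·CBC·BB·CBC·CBC·BB·CBC·BB·BB·CBC·BB·BB·CBC·BB·BB·CBC·BB·CBC·CBC·BB·CBC·BB·CBC·CBC·BB·CBC·BB·BB·CBC·BB·ABA·CBC·ABA·BB·CBC·BB·ABA·CBC·ABA·CBC·CBC·BB·CBC·BB·CBC·CBC·ABA·CBC·ABA·BB·CBC·BB·ABA·CBC·ABA·BB·CBC·BB·BB·CBC·BB·CBC·CBC·BB·CBC·BB·CBC·CBC·BB·CBC·BB·BB·CBC·BB·ABA·CBC·ABA·BB·CBC·BB·ABA·CBC·ABA·CBC·CBC·BB·CBC·BB·CBC·CBC·ABA·CBC·ABA·BB·CBC·BB·ABA·CBC·ABA·BB·CBC·BB·BB·CBC·BB·CBC·CBC·BB·CBC·BB·CBC·CBC·BB·CBC·BB·BB·CBC·BB·BB·CBC·BB·BB·CBC·BB·CBC·CBC·BB·CBC·BB·CBC·CBC·BB·CBC·BB·BB·CBC·BB
    A ↦ ABA
    B ↦ CBC
    C ↦ BB

A->ABA, B->CBC, C->BB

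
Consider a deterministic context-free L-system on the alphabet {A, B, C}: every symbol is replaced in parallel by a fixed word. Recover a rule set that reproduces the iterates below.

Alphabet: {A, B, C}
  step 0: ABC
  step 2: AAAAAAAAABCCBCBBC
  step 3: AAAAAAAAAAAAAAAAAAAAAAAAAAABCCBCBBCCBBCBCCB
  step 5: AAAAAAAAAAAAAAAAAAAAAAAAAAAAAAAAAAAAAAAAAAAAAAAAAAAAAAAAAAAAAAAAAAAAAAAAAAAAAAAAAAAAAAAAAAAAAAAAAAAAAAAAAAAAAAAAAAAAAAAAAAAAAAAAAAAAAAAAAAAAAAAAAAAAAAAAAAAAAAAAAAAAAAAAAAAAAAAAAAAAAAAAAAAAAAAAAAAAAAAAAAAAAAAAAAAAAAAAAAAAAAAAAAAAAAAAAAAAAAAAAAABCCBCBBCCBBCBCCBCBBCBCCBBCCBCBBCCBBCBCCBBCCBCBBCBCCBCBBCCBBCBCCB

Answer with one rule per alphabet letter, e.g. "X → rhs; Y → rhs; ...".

A->AAA, B->BC, C->CB

  step 2 ⇒ step 3: AAAAAAAAABCCBCBBC ⇒ AAA·AAA·AAA·AAA·AAA·AAA·AAA·AAA·AAA·BC·CB·CB·BC·CB·BC·BC·CB
    A ↦ AAA
    B ↦ BC
    C ↦ CB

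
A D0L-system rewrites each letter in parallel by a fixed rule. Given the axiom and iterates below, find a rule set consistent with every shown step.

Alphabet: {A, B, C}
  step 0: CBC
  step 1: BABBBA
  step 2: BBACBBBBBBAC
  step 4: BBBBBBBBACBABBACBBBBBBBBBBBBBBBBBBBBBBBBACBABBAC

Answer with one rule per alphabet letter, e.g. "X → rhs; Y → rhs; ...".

  step 1 ⇒ step 2: BABBBA ⇒ BB·AC·BB·BB·BB·AC
    A ↦ AC
    B ↦ BB
  step 0 ⇒ step 1: CBC ⇒ BA·BB·BA
    C ↦ BA

A->AC, B->BB, C->BA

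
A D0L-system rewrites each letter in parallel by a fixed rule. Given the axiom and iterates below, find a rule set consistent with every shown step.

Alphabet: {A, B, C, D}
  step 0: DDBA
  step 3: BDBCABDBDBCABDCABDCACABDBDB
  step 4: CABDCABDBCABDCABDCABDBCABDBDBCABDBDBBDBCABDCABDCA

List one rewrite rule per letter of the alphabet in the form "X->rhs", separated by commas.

A->DB, B->CA, C->B, D->BD

  step 3 ⇒ step 4: BDBCABDBDBCABDCABDCACABDBDB ⇒ CA·BD·CA·B·DB·CA·BD·CA·BD·CA·B·DB·CA·BD·B·DB·CA·BD·B·DB·B·DB·CA·BD·CA·BD·CA
    A ↦ DB
    B ↦ CA
    C ↦ B
    D ↦ BD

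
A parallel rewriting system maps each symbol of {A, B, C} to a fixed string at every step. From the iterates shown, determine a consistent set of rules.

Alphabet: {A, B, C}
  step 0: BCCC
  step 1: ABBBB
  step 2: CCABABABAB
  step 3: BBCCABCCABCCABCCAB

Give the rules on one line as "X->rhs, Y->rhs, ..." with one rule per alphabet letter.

A->CC, B->AB, C->B

  step 2 ⇒ step 3: CCABABABAB ⇒ B·B·CC·AB·CC·AB·CC·AB·CC·AB
    A ↦ CC
    B ↦ AB
    C ↦ B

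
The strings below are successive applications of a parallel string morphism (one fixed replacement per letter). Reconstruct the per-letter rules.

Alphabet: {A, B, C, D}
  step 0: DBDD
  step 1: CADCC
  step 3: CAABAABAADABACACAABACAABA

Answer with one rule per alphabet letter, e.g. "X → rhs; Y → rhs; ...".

A->ABA, B->AD, C->CA, D->C

  step 0 ⇒ step 1: DBDD ⇒ C·AD·C·C
    B ↦ AD
    D ↦ C
    A ↦ ABA  (constrained at step 1)
    C ↦ CA  (constrained at step 1)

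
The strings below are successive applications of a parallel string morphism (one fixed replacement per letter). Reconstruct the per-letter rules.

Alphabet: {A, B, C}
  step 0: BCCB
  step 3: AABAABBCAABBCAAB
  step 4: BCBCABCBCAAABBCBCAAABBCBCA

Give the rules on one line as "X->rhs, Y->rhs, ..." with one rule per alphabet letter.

  step 3 ⇒ step 4: AABAABBCAABBCAAB ⇒ BC·BC·A·BC·BC·A·A·AB·BC·BC·A·A·AB·BC·BC·A
    A ↦ BC
    B ↦ A
    C ↦ AB

A->BC, B->A, C->AB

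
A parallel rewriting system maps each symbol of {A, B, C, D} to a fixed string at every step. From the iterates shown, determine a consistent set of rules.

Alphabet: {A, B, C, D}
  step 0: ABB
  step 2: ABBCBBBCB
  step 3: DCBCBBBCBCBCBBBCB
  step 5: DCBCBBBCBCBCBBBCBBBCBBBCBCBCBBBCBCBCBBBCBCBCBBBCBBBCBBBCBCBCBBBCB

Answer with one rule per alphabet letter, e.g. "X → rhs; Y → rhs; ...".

A->D, B->CB, C->BB, D->A

  step 2 ⇒ step 3: ABBCBBBCB ⇒ D·CB·CB·BB·CB·CB·CB·BB·CB
    A ↦ D
    B ↦ CB
    C ↦ BB
    D ↦ A  (constrained at step 3)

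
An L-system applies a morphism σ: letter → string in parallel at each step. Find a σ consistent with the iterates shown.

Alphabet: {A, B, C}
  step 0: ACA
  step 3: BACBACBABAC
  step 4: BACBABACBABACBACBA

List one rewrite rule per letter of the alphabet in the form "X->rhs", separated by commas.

A->C, B->BA, C->BA

  step 3 ⇒ step 4: BACBACBABAC ⇒ BA·C·BA·BA·C·BA·BA·C·BA·C·BA
    A ↦ C
    B ↦ BA
    C ↦ BA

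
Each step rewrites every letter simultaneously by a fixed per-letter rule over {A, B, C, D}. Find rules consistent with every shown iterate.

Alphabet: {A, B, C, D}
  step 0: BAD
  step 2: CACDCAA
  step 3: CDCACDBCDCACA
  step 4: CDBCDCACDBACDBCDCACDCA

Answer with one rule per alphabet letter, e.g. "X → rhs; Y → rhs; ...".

A->CA, B->A, C->CD, D->B

  step 3 ⇒ step 4: CDCACDBCDCACA ⇒ CD·B·CD·CA·CD·B·A·CD·B·CD·CA·CD·CA
    A ↦ CA
    B ↦ A
    C ↦ CD
    D ↦ B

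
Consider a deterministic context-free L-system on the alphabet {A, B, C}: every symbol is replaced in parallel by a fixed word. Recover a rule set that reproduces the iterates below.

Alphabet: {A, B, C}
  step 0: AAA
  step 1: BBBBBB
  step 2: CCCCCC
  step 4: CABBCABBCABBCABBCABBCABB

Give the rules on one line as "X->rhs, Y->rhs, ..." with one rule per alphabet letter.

  step 1 ⇒ step 2: BBBBBB ⇒ C·C·C·C·C·C
    B ↦ C
  step 0 ⇒ step 1: AAA ⇒ BB·BB·BB
    A ↦ BB
    C ↦ CA  (constrained at step 2)

A->BB, B->C, C->CA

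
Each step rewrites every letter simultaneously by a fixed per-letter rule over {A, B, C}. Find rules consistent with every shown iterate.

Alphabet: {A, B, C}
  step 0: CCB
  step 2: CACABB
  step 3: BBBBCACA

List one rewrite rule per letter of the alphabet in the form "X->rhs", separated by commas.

  step 2 ⇒ step 3: CACABB ⇒ B·B·B·B·CA·CA
    A ↦ B
    B ↦ CA
    C ↦ B

A->B, B->CA, C->B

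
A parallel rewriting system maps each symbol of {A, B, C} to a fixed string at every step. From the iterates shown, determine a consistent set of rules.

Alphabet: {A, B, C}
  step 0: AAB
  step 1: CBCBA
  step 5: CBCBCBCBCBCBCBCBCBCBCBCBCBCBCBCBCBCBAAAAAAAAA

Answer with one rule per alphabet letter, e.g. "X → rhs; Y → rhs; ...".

A->CB, B->A, C->AA

  step 0 ⇒ step 1: AAB ⇒ CB·CB·A
    A ↦ CB
    B ↦ A
    C ↦ AA  (constrained at step 1)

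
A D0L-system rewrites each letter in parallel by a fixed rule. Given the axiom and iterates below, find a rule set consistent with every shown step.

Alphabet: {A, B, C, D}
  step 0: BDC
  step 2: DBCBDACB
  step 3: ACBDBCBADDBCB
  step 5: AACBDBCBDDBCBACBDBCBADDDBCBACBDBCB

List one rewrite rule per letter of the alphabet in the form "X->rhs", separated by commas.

  step 2 ⇒ step 3: DBCBDACB ⇒ A·CB·DB·CB·A·D·DB·CB
    A ↦ D
    B ↦ CB
    C ↦ DB
    D ↦ A

A->D, B->CB, C->DB, D->A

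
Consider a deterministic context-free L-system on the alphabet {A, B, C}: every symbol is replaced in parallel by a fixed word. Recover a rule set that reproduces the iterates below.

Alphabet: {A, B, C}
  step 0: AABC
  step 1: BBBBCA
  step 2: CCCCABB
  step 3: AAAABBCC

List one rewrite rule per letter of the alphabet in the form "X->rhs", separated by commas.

  step 2 ⇒ step 3: CCCCABB ⇒ A·A·A·A·BB·C·C
    A ↦ BB
    B ↦ C
    C ↦ A

A->BB, B->C, C->A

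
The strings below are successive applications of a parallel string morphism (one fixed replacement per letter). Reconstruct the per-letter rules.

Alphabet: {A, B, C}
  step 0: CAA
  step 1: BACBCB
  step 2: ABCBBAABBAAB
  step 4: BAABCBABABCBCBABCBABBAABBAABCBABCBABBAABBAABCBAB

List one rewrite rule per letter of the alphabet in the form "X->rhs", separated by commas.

  step 1 ⇒ step 2: BACBCB ⇒ AB·CB·BA·AB·BA·AB
    A ↦ CB
    B ↦ AB
    C ↦ BA

A->CB, B->AB, C->BA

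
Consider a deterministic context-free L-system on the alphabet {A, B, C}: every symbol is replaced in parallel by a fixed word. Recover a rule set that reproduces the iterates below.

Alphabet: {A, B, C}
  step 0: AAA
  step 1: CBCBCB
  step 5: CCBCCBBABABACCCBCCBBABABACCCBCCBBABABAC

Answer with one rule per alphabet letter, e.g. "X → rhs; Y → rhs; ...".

A->CB, B->C, C->BA

  step 0 ⇒ step 1: AAA ⇒ CB·CB·CB
    A ↦ CB
    B ↦ C  (constrained at step 1)
    C ↦ BA  (constrained at step 1)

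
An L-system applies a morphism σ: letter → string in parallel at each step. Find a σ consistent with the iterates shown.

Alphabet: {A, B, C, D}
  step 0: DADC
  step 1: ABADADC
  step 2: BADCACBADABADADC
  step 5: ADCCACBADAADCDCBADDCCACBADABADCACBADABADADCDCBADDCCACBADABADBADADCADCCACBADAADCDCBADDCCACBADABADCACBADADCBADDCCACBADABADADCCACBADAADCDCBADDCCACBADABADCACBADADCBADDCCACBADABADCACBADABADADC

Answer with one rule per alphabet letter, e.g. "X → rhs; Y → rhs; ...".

  step 1 ⇒ step 2: ABADADC ⇒ BAD·CAC·BAD·A·BAD·A·DC
    A ↦ BAD
    B ↦ CAC
    C ↦ DC
    D ↦ A

A->BAD, B->CAC, C->DC, D->A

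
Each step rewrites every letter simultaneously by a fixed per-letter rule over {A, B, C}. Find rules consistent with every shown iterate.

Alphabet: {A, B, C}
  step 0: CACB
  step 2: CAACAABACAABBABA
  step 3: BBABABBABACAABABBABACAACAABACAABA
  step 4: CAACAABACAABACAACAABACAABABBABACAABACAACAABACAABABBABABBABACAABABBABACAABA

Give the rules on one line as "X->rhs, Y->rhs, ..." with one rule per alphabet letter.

A->BA, B->CAA, C->B

  step 3 ⇒ step 4: BBABABBABACAABABBABACAACAABACAABA ⇒ CAA·CAA·BA·CAA·BA·CAA·CAA·BA·CAA·BA·B·BA·BA·CAA·BA·CAA·CAA·BA·CAA·BA·B·BA·BA·B·BA·BA·CAA·BA·B·BA·BA·CAA·BA
    A ↦ BA
    B ↦ CAA
    C ↦ B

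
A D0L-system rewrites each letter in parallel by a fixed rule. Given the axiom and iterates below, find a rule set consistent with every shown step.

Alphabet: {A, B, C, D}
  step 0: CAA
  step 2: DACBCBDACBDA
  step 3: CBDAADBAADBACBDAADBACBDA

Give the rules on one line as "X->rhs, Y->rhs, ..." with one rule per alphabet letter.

  step 2 ⇒ step 3: DACBCBDACBDA ⇒ CB·DA·AD·BA·AD·BA·CB·DA·AD·BA·CB·DA
    A ↦ DA
    B ↦ BA
    C ↦ AD
    D ↦ CB

A->DA, B->BA, C->AD, D->CB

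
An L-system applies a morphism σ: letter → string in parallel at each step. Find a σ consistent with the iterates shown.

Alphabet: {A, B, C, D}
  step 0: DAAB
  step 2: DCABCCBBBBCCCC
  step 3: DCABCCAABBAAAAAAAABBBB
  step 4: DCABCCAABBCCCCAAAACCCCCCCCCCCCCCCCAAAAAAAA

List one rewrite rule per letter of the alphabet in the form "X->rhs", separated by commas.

A->CC, B->AA, C->B, D->DCA

  step 3 ⇒ step 4: DCABCCAABBAAAAAAAABBBB ⇒ DCA·B·CC·AA·B·B·CC·CC·AA·AA·CC·CC·CC·CC·CC·CC·CC·CC·AA·AA·AA·AA
    A ↦ CC
    B ↦ AA
    C ↦ B
    D ↦ DCA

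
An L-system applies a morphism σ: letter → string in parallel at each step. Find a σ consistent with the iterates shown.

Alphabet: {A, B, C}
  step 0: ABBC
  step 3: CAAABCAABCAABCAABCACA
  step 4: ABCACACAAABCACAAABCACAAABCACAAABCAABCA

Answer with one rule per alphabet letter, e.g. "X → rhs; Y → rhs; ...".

A->CA, B->A, C->AB

  step 3 ⇒ step 4: CAAABCAABCAABCAABCACA ⇒ AB·CA·CA·CA·A·AB·CA·CA·A·AB·CA·CA·A·AB·CA·CA·A·AB·CA·AB·CA
    A ↦ CA
    B ↦ A
    C ↦ AB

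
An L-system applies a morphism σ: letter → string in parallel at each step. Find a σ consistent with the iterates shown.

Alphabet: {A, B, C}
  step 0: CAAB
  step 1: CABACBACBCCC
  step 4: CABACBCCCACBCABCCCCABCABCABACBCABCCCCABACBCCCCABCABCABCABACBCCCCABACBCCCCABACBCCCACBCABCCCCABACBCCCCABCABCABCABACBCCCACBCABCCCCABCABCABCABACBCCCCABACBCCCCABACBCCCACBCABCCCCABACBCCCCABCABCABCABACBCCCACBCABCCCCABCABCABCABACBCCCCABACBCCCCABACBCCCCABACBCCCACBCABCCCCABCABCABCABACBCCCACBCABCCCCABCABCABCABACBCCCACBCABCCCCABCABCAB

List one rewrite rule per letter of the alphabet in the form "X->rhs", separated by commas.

A->ACB, B->CCC, C->CAB

  step 0 ⇒ step 1: CAAB ⇒ CAB·ACB·ACB·CCC
    A ↦ ACB
    B ↦ CCC
    C ↦ CAB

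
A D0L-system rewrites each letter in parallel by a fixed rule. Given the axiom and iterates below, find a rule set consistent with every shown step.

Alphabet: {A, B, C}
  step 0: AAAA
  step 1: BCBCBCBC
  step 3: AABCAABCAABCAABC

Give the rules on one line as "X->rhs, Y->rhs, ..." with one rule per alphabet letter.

  step 0 ⇒ step 1: AAAA ⇒ BC·BC·BC·BC
    A ↦ BC
    B ↦ CC  (constrained at step 1)
    C ↦ A  (constrained at step 1)

A->BC, B->CC, C->A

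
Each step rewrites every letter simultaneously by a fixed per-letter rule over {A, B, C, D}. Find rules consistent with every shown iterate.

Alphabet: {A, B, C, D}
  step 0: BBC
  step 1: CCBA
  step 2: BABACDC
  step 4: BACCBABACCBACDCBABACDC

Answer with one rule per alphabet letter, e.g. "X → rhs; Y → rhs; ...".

  step 1 ⇒ step 2: CCBA ⇒ BA·BA·C·DC
    A ↦ DC
    B ↦ C
    C ↦ BA
    D ↦ CC  (constrained at step 2)

A->DC, B->C, C->BA, D->CC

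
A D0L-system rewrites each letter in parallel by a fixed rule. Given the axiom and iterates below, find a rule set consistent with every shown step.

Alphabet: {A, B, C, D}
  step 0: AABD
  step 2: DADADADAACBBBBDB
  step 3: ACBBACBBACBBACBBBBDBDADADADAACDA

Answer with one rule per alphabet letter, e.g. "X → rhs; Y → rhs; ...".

  step 2 ⇒ step 3: DADADADAACBBBBDB ⇒ AC·BB·AC·BB·AC·BB·AC·BB·BB·DB·DA·DA·DA·DA·AC·DA
    A ↦ BB
    B ↦ DA
    C ↦ DB
    D ↦ AC

A->BB, B->DA, C->DB, D->AC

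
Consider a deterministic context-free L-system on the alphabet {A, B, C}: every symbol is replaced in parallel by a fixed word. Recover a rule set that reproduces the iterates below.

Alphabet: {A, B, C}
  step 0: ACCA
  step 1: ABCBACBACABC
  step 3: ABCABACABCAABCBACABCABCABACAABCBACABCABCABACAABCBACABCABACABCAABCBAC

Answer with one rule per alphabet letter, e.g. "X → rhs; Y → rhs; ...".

  step 0 ⇒ step 1: ACCA ⇒ ABC·BAC·BAC·ABC
    A ↦ ABC
    C ↦ BAC
    B ↦ A  (constrained at step 1)

A->ABC, B->A, C->BAC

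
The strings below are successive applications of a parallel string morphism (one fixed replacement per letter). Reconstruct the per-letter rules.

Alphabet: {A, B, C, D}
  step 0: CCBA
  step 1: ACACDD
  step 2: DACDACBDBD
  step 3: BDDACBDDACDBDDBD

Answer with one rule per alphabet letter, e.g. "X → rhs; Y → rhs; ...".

  step 2 ⇒ step 3: DACDACBDBD ⇒ BD·D·AC·BD·D·AC·D·BD·D·BD
    A ↦ D
    B ↦ D
    C ↦ AC
    D ↦ BD

A->D, B->D, C->AC, D->BD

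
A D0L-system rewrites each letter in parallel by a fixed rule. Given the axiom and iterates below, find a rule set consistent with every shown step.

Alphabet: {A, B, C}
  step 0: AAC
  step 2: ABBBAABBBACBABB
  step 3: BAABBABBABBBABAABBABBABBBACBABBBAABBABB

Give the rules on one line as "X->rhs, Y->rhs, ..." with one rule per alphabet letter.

  step 2 ⇒ step 3: ABBBAABBBACBABB ⇒ BA·ABB·ABB·ABB·BA·BA·ABB·ABB·ABB·BA·CB·ABB·BA·ABB·ABB
    A ↦ BA
    B ↦ ABB
    C ↦ CB

A->BA, B->ABB, C->CB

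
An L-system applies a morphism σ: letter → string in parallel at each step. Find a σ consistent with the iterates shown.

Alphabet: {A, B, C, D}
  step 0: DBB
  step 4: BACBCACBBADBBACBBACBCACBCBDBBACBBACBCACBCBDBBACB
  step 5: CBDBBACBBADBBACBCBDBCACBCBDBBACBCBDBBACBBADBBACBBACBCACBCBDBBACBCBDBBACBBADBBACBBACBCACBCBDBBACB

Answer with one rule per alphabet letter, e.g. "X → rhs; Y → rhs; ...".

  step 4 ⇒ step 5: BACBCACBBADBBACBBACBCACBCBDBBACBBACBCACBCBDBBACB ⇒ CB·DB·BA·CB·BA·DB·BA·CB·CB·DB·CA·CB·CB·DB·BA·CB·CB·DB·BA·CB·BA·DB·BA·CB·BA·CB·CA·CB·CB·DB·BA·CB·CB·DB·BA·CB·BA·DB·BA·CB·BA·CB·CA·CB·CB·DB·BA·CB
    A ↦ DB
    B ↦ CB
    C ↦ BA
    D ↦ CA

A->DB, B->CB, C->BA, D->CA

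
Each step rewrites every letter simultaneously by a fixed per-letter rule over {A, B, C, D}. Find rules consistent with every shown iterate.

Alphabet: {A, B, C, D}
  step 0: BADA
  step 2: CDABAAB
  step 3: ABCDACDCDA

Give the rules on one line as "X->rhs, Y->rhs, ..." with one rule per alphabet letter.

  step 2 ⇒ step 3: CDABAAB ⇒ A·B·CD·A·CD·CD·A
    A ↦ CD
    B ↦ A
    C ↦ A
    D ↦ B

A->CD, B->A, C->A, D->B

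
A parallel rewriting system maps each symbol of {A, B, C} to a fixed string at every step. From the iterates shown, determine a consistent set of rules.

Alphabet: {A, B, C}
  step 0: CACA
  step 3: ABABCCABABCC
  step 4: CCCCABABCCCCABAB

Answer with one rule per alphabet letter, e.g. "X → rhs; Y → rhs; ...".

  step 3 ⇒ step 4: ABABCCABABCC ⇒ C·C·C·C·AB·AB·C·C·C·C·AB·AB
    A ↦ C
    B ↦ C
    C ↦ AB

A->C, B->C, C->AB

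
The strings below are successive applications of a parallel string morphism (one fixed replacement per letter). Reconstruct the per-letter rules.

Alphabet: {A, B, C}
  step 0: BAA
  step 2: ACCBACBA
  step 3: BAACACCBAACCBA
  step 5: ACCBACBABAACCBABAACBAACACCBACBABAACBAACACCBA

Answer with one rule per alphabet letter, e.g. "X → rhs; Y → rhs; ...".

A->BA, B->C, C->AC

  step 2 ⇒ step 3: ACCBACBA ⇒ BA·AC·AC·C·BA·AC·C·BA
    A ↦ BA
    B ↦ C
    C ↦ AC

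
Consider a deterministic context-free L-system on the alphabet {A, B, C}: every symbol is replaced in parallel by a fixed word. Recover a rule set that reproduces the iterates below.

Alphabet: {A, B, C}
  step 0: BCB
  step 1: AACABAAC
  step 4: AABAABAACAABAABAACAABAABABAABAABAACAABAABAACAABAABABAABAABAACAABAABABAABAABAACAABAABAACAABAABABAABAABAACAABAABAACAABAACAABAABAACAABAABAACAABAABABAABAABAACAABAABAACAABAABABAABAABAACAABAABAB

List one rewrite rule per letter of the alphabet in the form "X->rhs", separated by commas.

A->AAB, B->AAC, C->AB

  step 0 ⇒ step 1: BCB ⇒ AAC·AB·AAC
    B ↦ AAC
    C ↦ AB
    A ↦ AAB  (constrained at step 1)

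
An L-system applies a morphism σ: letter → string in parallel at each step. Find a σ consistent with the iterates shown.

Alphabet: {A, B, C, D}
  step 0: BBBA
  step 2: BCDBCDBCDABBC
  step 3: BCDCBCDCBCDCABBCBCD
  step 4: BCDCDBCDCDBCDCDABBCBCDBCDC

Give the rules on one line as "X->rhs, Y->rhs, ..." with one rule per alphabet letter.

  step 3 ⇒ step 4: BCDCBCDCBCDCABBCBCD ⇒ BC·D·C·D·BC·D·C·D·BC·D·C·D·AB·BC·BC·D·BC·D·C
    A ↦ AB
    B ↦ BC
    C ↦ D
    D ↦ C

A->AB, B->BC, C->D, D->C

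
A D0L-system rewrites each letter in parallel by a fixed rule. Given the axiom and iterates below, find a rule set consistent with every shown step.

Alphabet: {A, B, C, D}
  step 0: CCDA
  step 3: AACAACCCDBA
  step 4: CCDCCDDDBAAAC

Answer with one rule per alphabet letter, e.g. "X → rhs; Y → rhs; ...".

A->C, B->AA, C->D, D->BA

  step 3 ⇒ step 4: AACAACCCDBA ⇒ C·C·D·C·C·D·D·D·BA·AA·C
    A ↦ C
    B ↦ AA
    C ↦ D
    D ↦ BA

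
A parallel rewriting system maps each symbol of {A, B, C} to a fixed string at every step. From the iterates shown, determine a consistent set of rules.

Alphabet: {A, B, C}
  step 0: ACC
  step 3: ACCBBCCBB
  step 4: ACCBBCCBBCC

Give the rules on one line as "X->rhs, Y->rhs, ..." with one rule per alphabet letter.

A->ACC, B->C, C->B

  step 3 ⇒ step 4: ACCBBCCBB ⇒ ACC·B·B·C·C·B·B·C·C
    A ↦ ACC
    B ↦ C
    C ↦ B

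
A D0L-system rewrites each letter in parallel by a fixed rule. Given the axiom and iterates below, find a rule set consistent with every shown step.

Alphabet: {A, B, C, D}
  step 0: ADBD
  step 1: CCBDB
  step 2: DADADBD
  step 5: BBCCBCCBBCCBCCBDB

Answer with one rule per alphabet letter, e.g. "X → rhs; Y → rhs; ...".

  step 1 ⇒ step 2: CCBDB ⇒ DA·DA·D·B·D
    B ↦ D
    C ↦ DA
    D ↦ B
  step 0 ⇒ step 1: ADBD ⇒ CC·B·D·B
    A ↦ CC

A->CC, B->D, C->DA, D->B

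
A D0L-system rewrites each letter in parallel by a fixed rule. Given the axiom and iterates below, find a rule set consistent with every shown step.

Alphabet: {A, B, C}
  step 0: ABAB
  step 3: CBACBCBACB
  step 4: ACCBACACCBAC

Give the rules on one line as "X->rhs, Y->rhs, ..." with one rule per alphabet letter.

A->CB, B->C, C->A

  step 3 ⇒ step 4: CBACBCBACB ⇒ A·C·CB·A·C·A·C·CB·A·C
    A ↦ CB
    B ↦ C
    C ↦ A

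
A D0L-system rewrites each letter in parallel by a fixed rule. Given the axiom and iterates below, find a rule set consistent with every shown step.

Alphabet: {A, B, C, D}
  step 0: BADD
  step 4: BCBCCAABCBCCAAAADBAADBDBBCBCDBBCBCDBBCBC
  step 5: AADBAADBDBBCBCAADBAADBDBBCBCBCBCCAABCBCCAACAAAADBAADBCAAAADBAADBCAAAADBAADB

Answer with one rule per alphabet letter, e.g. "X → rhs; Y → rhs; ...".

A->BC, B->AA, C->DB, D->C

  step 4 ⇒ step 5: BCBCCAABCBCCAAAADBAADBDBBCBCDBBCBCDBBCBC ⇒ AA·DB·AA·DB·DB·BC·BC·AA·DB·AA·DB·DB·BC·BC·BC·BC·C·AA·BC·BC·C·AA·C·AA·AA·DB·AA·DB·C·AA·AA·DB·AA·DB·C·AA·AA·DB·AA·DB
    A ↦ BC
    B ↦ AA
    C ↦ DB
    D ↦ C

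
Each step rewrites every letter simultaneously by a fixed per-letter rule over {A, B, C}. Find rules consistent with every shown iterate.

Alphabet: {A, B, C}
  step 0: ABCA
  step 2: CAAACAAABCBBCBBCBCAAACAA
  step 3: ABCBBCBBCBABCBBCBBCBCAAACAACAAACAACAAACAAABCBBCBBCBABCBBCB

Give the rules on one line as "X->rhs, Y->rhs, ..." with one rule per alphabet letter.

  step 2 ⇒ step 3: CAAACAAABCBBCBBCBCAAACAA ⇒ A·BCB·BCB·BCB·A·BCB·BCB·BCB·CAA·A·CAA·CAA·A·CAA·CAA·A·CAA·A·BCB·BCB·BCB·A·BCB·BCB
    A ↦ BCB
    B ↦ CAA
    C ↦ A

A->BCB, B->CAA, C->A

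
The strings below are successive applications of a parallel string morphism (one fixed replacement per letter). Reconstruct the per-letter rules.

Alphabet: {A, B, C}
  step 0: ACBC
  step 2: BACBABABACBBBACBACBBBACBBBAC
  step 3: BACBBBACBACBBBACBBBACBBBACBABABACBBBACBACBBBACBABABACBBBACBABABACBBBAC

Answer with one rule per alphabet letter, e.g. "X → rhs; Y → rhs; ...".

  step 2 ⇒ step 3: BACBABABACBBBACBACBBBACBBBAC ⇒ BA·CBB·BAC·BA·CBB·BA·CBB·BA·CBB·BAC·BA·BA·BA·CBB·BAC·BA·CBB·BAC·BA·BA·BA·CBB·BAC·BA·BA·BA·CBB·BAC
    A ↦ CBB
    B ↦ BA
    C ↦ BAC

A->CBB, B->BA, C->BAC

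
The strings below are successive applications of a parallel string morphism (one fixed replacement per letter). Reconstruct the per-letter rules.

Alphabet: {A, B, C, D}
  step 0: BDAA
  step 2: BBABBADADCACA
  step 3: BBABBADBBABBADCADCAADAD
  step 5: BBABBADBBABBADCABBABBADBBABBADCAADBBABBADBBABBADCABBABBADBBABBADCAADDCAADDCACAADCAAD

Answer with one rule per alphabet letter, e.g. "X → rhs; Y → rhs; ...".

  step 2 ⇒ step 3: BBABBADADCACA ⇒ BBA·BBA·D·BBA·BBA·D·CA·D·CA·A·D·A·D
    A ↦ D
    B ↦ BBA
    C ↦ A
    D ↦ CA

A->D, B->BBA, C->A, D->CA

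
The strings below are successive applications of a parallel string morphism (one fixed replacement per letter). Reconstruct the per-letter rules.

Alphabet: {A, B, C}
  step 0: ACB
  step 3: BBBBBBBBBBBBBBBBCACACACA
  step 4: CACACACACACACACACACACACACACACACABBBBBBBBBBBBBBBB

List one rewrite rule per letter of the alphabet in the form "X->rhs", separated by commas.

  step 3 ⇒ step 4: BBBBBBBBBBBBBBBBCACACACA ⇒ CA·CA·CA·CA·CA·CA·CA·CA·CA·CA·CA·CA·CA·CA·CA·CA·BB·BB·BB·BB·BB·BB·BB·BB
    A ↦ BB
    B ↦ CA
    C ↦ BB

A->BB, B->CA, C->BB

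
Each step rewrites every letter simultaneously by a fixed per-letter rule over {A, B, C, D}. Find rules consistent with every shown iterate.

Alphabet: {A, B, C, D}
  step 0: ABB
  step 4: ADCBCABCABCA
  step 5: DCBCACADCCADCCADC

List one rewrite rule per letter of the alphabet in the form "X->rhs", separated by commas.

A->DC, B->C, C->A, D->BC

  step 4 ⇒ step 5: ADCBCABCABCA ⇒ DC·BC·A·C·A·DC·C·A·DC·C·A·DC
    A ↦ DC
    B ↦ C
    C ↦ A
    D ↦ BC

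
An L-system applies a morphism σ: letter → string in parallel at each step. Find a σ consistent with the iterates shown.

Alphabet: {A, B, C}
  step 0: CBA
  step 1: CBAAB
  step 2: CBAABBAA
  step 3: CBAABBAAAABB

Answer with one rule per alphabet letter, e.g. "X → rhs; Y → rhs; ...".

A->B, B->AA, C->CB

  step 2 ⇒ step 3: CBAABBAA ⇒ CB·AA·B·B·AA·AA·B·B
    A ↦ B
    B ↦ AA
    C ↦ CB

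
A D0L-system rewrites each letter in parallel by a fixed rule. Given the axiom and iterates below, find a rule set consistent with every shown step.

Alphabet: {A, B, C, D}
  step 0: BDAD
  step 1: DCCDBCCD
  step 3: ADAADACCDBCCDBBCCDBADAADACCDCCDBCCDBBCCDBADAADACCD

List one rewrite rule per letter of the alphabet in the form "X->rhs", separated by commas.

  step 0 ⇒ step 1: BDAD ⇒ D·CCD·B·CCD
    A ↦ B
    B ↦ D
    D ↦ CCD
    C ↦ ADA  (constrained at step 1)

A->B, B->D, C->ADA, D->CCD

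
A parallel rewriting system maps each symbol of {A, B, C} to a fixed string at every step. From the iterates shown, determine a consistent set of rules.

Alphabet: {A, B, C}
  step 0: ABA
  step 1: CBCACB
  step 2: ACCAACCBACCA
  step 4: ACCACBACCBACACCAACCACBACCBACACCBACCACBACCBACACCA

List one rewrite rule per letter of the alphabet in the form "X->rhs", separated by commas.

A->CB, B->CA, C->AC

  step 1 ⇒ step 2: CBCACB ⇒ AC·CA·AC·CB·AC·CA
    A ↦ CB
    B ↦ CA
    C ↦ AC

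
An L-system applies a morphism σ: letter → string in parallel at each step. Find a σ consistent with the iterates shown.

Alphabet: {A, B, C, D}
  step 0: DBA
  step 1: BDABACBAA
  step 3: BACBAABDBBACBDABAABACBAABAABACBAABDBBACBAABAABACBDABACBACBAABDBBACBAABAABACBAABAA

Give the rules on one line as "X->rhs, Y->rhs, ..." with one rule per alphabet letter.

A->BAA, B->BAC, C->BDB, D->BDA

  step 0 ⇒ step 1: DBA ⇒ BDA·BAC·BAA
    A ↦ BAA
    B ↦ BAC
    D ↦ BDA
    C ↦ BDB  (constrained at step 1)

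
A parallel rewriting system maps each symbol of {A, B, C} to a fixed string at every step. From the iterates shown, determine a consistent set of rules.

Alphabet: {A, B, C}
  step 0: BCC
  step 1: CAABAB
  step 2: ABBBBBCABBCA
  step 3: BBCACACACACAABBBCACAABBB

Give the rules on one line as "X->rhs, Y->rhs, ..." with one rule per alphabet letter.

A->BB, B->CA, C->AB

  step 2 ⇒ step 3: ABBBBBCABBCA ⇒ BB·CA·CA·CA·CA·CA·AB·BB·CA·CA·AB·BB
    A ↦ BB
    B ↦ CA
    C ↦ AB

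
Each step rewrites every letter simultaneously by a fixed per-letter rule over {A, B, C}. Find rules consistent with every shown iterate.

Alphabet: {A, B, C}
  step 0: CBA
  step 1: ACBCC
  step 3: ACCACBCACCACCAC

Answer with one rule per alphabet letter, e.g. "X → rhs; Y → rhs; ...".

  step 0 ⇒ step 1: CBA ⇒ AC·BC·C
    A ↦ C
    B ↦ BC
    C ↦ AC

A->C, B->BC, C->AC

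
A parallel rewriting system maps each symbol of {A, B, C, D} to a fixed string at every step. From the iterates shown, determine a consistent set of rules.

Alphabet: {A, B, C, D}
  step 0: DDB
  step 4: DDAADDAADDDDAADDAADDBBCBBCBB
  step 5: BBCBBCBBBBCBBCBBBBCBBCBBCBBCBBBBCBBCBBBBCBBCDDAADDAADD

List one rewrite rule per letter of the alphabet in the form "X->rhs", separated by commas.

A->B, B->D, C->AA, D->BBC

  step 4 ⇒ step 5: DDAADDAADDDDAADDAADDBBCBBCBB ⇒ BBC·BBC·B·B·BBC·BBC·B·B·BBC·BBC·BBC·BBC·B·B·BBC·BBC·B·B·BBC·BBC·D·D·AA·D·D·AA·D·D
    A ↦ B
    B ↦ D
    C ↦ AA
    D ↦ BBC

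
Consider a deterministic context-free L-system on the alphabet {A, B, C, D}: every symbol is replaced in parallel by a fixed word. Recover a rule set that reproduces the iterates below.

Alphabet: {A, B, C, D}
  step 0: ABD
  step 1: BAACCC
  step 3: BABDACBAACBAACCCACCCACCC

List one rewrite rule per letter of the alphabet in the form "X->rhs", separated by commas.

  step 0 ⇒ step 1: ABD ⇒ BA·AC·CC
    A ↦ BA
    B ↦ AC
    D ↦ CC
    C ↦ BD  (constrained at step 1)

A->BA, B->AC, C->BD, D->CC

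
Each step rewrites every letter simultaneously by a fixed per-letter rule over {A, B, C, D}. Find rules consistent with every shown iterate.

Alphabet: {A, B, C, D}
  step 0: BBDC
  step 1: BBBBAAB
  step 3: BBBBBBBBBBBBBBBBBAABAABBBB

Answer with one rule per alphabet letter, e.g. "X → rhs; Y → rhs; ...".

  step 0 ⇒ step 1: BBDC ⇒ BB·BB·AA·B
    B ↦ BB
    C ↦ B
    D ↦ AA
    A ↦ CD  (constrained at step 1)

A->CD, B->BB, C->B, D->AA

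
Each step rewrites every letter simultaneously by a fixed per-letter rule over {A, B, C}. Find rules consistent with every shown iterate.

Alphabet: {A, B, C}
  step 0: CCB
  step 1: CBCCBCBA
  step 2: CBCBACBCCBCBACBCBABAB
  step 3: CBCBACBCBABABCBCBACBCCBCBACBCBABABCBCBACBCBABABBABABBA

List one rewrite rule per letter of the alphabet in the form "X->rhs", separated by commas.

A->BAB, B->BA, C->CBC

  step 2 ⇒ step 3: CBCBACBCCBCBACBCBABAB ⇒ CBC·BA·CBC·BA·BAB·CBC·BA·CBC·CBC·BA·CBC·BA·BAB·CBC·BA·CBC·BA·BAB·BA·BAB·BA
    A ↦ BAB
    B ↦ BA
    C ↦ CBC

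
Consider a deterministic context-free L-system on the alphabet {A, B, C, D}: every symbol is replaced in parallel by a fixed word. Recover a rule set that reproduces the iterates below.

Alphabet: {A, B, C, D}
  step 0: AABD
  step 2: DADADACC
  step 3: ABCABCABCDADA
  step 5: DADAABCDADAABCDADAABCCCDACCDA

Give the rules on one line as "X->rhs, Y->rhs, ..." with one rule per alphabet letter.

A->C, B->C, C->DA, D->AB

  step 2 ⇒ step 3: DADADACC ⇒ AB·C·AB·C·AB·C·DA·DA
    A ↦ C
    C ↦ DA
    D ↦ AB
    B ↦ C  (constrained at step 0)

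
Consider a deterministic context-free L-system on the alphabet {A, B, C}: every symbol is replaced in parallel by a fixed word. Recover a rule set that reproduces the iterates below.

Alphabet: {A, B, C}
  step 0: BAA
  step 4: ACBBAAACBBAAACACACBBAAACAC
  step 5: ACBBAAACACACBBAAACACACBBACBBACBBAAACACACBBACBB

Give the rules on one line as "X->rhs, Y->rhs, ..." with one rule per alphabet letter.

A->AC, B->A, C->BB

  step 4 ⇒ step 5: ACBBAAACBBAAACACACBBAAACAC ⇒ AC·BB·A·A·AC·AC·AC·BB·A·A·AC·AC·AC·BB·AC·BB·AC·BB·A·A·AC·AC·AC·BB·AC·BB
    A ↦ AC
    B ↦ A
    C ↦ BB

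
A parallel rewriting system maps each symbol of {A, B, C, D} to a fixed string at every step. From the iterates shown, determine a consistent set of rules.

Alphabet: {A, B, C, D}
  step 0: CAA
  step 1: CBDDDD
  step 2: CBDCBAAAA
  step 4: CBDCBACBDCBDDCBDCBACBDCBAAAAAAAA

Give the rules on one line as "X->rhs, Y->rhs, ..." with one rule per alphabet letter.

A->DD, B->DCB, C->CB, D->A

  step 1 ⇒ step 2: CBDDDD ⇒ CB·DCB·A·A·A·A
    B ↦ DCB
    C ↦ CB
    D ↦ A
  step 0 ⇒ step 1: CAA ⇒ CB·DD·DD
    A ↦ DD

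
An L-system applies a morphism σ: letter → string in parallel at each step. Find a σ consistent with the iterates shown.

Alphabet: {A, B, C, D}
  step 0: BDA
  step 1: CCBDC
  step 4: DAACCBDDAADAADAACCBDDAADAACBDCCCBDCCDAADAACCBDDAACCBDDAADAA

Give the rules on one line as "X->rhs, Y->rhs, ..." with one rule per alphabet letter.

  step 0 ⇒ step 1: BDA ⇒ C·CBD·C
    A ↦ C
    B ↦ C
    D ↦ CBD
    C ↦ DAA  (constrained at step 1)

A->C, B->C, C->DAA, D->CBD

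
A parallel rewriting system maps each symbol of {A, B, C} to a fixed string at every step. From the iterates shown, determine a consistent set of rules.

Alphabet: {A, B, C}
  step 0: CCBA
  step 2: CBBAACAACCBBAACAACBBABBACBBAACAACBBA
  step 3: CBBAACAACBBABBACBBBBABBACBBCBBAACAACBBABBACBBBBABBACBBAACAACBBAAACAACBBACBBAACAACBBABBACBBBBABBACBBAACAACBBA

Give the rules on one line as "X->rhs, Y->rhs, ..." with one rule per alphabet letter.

  step 2 ⇒ step 3: CBBAACAACCBBAACAACBBABBACBBAACAACBBA ⇒ CBB·AAC·AAC·BBA·BBA·CBB·BBA·BBA·CBB·CBB·AAC·AAC·BBA·BBA·CBB·BBA·BBA·CBB·AAC·AAC·BBA·AAC·AAC·BBA·CBB·AAC·AAC·BBA·BBA·CBB·BBA·BBA·CBB·AAC·AAC·BBA
    A ↦ BBA
    B ↦ AAC
    C ↦ CBB

A->BBA, B->AAC, C->CBB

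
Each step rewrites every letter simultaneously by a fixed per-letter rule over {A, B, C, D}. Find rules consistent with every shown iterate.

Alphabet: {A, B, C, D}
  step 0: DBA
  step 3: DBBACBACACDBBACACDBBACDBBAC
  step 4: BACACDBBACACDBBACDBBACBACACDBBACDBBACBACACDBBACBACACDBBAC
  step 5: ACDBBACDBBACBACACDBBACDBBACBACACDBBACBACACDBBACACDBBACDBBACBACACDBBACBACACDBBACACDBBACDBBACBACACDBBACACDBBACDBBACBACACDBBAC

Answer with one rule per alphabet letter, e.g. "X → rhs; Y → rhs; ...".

  step 4 ⇒ step 5: BACACDBBACACDBBACDBBACBACACDBBACDBBACBACACDBBACBACACDBBAC ⇒ AC·DBB·AC·DBB·AC·B·AC·AC·DBB·AC·DBB·AC·B·AC·AC·DBB·AC·B·AC·AC·DBB·AC·AC·DBB·AC·DBB·AC·B·AC·AC·DBB·AC·B·AC·AC·DBB·AC·AC·DBB·AC·DBB·AC·B·AC·AC·DBB·AC·AC·DBB·AC·DBB·AC·B·AC·AC·DBB·AC
    A ↦ DBB
    B ↦ AC
    C ↦ AC
    D ↦ B

A->DBB, B->AC, C->AC, D->B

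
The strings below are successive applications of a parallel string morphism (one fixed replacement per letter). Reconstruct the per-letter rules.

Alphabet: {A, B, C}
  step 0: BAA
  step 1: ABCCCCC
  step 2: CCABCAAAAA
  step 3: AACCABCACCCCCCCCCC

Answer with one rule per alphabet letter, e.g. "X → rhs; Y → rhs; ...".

A->CC, B->ABC, C->A

  step 2 ⇒ step 3: CCABCAAAAA ⇒ A·A·CC·ABC·A·CC·CC·CC·CC·CC
    A ↦ CC
    B ↦ ABC
    C ↦ A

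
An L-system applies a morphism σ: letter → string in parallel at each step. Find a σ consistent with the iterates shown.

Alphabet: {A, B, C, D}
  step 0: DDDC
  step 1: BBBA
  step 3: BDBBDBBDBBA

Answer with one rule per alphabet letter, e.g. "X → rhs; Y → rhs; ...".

  step 0 ⇒ step 1: DDDC ⇒ B·B·B·A
    C ↦ A
    D ↦ B
    A ↦ DC  (constrained at step 1)
    B ↦ DB  (constrained at step 1)

A->DC, B->DB, C->A, D->B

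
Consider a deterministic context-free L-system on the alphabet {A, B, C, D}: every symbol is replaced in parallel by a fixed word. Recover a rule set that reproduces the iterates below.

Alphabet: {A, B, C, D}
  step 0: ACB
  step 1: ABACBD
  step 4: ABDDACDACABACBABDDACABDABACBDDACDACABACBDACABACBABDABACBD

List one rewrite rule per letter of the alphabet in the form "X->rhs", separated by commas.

A->AB, B->D, C->ACB, D->DAC

  step 0 ⇒ step 1: ACB ⇒ AB·ACB·D
    A ↦ AB
    B ↦ D
    C ↦ ACB
    D ↦ DAC  (constrained at step 1)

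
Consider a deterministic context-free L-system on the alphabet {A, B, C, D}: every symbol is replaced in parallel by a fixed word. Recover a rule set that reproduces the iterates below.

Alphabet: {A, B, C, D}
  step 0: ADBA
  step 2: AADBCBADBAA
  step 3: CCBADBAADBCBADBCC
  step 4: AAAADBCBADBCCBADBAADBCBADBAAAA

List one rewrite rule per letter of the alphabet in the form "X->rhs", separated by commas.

A->C, B->DB, C->AA, D->BA

  step 3 ⇒ step 4: CCBADBAADBCBADBCC ⇒ AA·AA·DB·C·BA·DB·C·C·BA·DB·AA·DB·C·BA·DB·AA·AA
    A ↦ C
    B ↦ DB
    C ↦ AA
    D ↦ BA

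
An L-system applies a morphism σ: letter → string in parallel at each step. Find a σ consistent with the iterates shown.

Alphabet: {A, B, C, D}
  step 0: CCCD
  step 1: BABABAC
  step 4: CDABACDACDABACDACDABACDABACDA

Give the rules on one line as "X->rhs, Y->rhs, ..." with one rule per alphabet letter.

  step 0 ⇒ step 1: CCCD ⇒ BA·BA·BA·C
    C ↦ BA
    D ↦ C
    A ↦ DA  (constrained at step 1)
    B ↦ C  (constrained at step 1)

A->DA, B->C, C->BA, D->C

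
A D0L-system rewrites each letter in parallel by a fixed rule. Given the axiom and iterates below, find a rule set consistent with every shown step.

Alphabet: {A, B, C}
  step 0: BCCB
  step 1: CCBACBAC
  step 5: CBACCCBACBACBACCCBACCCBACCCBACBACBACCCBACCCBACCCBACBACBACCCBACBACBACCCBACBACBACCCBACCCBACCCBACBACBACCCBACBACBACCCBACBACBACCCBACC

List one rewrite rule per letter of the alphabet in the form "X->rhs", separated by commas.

  step 0 ⇒ step 1: BCCB ⇒ C·CBA·CBA·C
    B ↦ C
    C ↦ CBA
    A ↦ C  (constrained at step 1)

A->C, B->C, C->CBA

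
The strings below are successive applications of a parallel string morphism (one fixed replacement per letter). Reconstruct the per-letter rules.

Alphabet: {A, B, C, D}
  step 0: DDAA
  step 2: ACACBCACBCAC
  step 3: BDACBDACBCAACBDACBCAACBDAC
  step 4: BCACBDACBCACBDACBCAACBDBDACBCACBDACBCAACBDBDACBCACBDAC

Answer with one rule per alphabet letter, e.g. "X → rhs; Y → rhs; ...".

A->BD, B->BCA, C->AC, D->C

  step 3 ⇒ step 4: BDACBDACBCAACBDACBCAACBDAC ⇒ BCA·C·BD·AC·BCA·C·BD·AC·BCA·AC·BD·BD·AC·BCA·C·BD·AC·BCA·AC·BD·BD·AC·BCA·C·BD·AC
    A ↦ BD
    B ↦ BCA
    C ↦ AC
    D ↦ C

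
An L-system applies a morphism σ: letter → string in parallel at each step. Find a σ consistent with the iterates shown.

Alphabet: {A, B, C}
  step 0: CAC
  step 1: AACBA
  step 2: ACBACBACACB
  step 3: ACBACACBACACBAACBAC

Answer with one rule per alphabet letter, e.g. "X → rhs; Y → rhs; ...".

A->ACB, B->C, C->A

  step 2 ⇒ step 3: ACBACBACACB ⇒ ACB·A·C·ACB·A·C·ACB·A·ACB·A·C
    A ↦ ACB
    B ↦ C
    C ↦ A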